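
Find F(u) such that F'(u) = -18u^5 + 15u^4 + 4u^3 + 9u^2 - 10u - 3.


Reverse power rule on each term:
  ∫ -18u^5 du = -3u^6
  ∫ 15u^4 du = 3u^5
  ∫ 4u^3 du = u^4
  ∫ 9u^2 du = 3u^3
  ∫ -10u du = -5u^2
  ∫ -3 du = -3u
F(u) = -3u^6 + 3u^5 + u^4 + 3u^3 - 5u^2 - 3u + C


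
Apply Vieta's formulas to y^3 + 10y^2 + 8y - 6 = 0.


Monic cubic y^3+by^2+cy+d=0: sum=-b, pairwise sum=c, product=-d.
b=10, c=8, d=-6
r1+r2+r3 = -10
r1r2+r1r3+r2r3 = 8
r1r2r3 = 6


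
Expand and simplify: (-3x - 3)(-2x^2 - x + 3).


Distribute each term of the first polynomial:
  (-3x)(-2x^2 - x + 3) = 6x^3 + 3x^2 - 9x
  (-3)(-2x^2 - x + 3) = 6x^2 + 3x - 9
Sum: 6x^3 + 9x^2 - 6x - 9


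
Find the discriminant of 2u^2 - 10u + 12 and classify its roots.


D = b^2 - 4ac = (-10)^2 - 4(2)(12) = 100 - 96 = 4
Since D > 0: two distinct rational roots


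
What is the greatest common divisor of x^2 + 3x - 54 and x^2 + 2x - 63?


Factor each:
  x^2 + 3x - 54 = (x + 9)(x - 6)
  x^2 + 2x - 63 = (x + 9)(x - 7)
Common monic factor: x + 9


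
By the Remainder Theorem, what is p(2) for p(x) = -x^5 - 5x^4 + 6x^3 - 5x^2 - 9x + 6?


By the Remainder Theorem, the remainder equals p(2):
  -1*(2)^5 = -32
  -5*(2)^4 = -80
  6*(2)^3 = 48
  -5*(2)^2 = -20
  -9*(2)^1 = -18
  constant: 6
Sum: -32 - 80 + 48 - 20 - 18 + 6 = -96


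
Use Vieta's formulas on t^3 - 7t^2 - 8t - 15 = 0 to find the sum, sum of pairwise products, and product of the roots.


Monic cubic t^3+bt^2+ct+d=0: sum=-b, pairwise sum=c, product=-d.
b=-7, c=-8, d=-15
r1+r2+r3 = 7
r1r2+r1r3+r2r3 = -8
r1r2r3 = 15


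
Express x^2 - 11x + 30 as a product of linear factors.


Roots satisfy r1 + r2 = -b/a = 11 and r1*r2 = c/a = 30.
So r1 = 5, r2 = 6.
x^2 - 11x + 30 = (x - r1)(x - r2) = (x - 5)(x - 6)


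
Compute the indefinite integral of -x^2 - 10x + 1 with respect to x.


Reverse power rule on each term:
  ∫ -x^2 dx = -(1/3)x^3
  ∫ -10x dx = -5x^2
  ∫ 1 dx = x
F(x) = -(1/3)x^3 - 5x^2 + x + C


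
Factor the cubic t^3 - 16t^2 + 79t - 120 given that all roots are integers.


Try integer roots (divisors of -120). t=3: p(3)=0.
Divide out (t - 3): quotient is t^2 - 13t + 40.
Factor the quadratic: (t - 5)(t - 8)
Result: (t - 3)(t - 5)(t - 8)


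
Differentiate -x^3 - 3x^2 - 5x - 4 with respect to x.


Apply the power rule term by term:
  d/dx(-x^3) = -3x^2
  d/dx(-3x^2) = -6x
  d/dx(-5x) = -5
  d/dx(-4) = 0
p'(x) = -3x^2 - 6x - 5


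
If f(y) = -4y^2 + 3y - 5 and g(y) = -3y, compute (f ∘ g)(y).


Substitute g(y) into f:
f(g(y)) = -4*(-3y)^2 + 3*(-3y) + (-5)
(-3y)^2 = 9y^2
Expand and combine: -36y^2 - 9y - 5


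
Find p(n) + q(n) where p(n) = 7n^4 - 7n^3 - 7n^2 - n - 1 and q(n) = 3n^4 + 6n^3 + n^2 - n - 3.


Align terms by degree and add:
  7n^4 - 7n^3 - 7n^2 - n - 1
+ 3n^4 + 6n^3 + n^2 - n - 3
= 10n^4 - n^3 - 6n^2 - 2n - 4


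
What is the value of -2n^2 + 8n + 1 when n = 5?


Using direct substitution:
  -2 * (5)^2 = -50
  8 * (5)^1 = 40
  constant: 1
Sum = -50 + 40 + 1 = -9


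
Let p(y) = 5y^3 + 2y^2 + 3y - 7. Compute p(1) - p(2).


p(1) = 3
p(2) = 47
p(1) - p(2) = 3 - 47 = -44


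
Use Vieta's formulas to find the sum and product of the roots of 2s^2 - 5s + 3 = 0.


For as^2+bs+c=0: sum = -b/a, product = c/a.
a=2, b=-5, c=3
Sum = -(-5)/2 = 5/2
Product = (3)/2 = 3/2


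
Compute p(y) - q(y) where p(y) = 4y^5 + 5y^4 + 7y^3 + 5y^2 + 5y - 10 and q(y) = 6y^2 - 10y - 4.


Distribute the minus sign:
  (4y^5 + 5y^4 + 7y^3 + 5y^2 + 5y - 10)
- (6y^2 - 10y - 4)
Negate second polynomial: -6y^2 + 10y + 4
Add: 4y^5 + 5y^4 + 7y^3 - y^2 + 15y - 6


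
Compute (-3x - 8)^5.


Expand (-3x - 8)^5 by repeated multiplication:
  (-3x - 8)^2 = 9x^2 + 48x + 64
  (-3x - 8)^3 = -27x^3 - 216x^2 - 576x - 512
  (-3x - 8)^4 = 81x^4 + 864x^3 + 3456x^2 + 6144x + 4096
= -243x^5 - 3240x^4 - 17280x^3 - 46080x^2 - 61440x - 32768


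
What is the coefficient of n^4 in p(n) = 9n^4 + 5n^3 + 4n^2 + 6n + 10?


Read off the coefficient of n^4: 9


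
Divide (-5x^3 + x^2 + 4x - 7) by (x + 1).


(-5x^3 + x^2 + 4x - 7) / (x + 1)
Step 1: -5x^2 * (x + 1) = -5x^3 - 5x^2; subtract.
Step 2: 6x * (x + 1) = 6x^2 + 6x; subtract.
Step 3: -2 * (x + 1) = -2x - 2; subtract.
Quotient: -5x^2 + 6x - 2, Remainder: -5


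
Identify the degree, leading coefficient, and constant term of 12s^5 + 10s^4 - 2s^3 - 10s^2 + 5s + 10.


Highest power of s is 5, with coefficient 12. Constant term is 10.
Degree = 5, leading coefficient = 12, constant term = 10


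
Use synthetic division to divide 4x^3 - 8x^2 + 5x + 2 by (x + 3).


Synthetic division with c = -3. Coefficients: 4, -8, 5, 2
Bring down 4.
  4 * -3 = -12; -12 - 8 = -20
  -20 * -3 = 60; 60 + 5 = 65
  65 * -3 = -195; -195 + 2 = -193
Quotient: 4x^2 - 20x + 65, Remainder: -193


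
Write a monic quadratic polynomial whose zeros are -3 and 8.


p(x) = (x + 3)(x - 8)
Expand: x^2 - 5x - 24


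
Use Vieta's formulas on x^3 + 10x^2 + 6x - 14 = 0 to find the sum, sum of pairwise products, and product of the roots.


Monic cubic x^3+bx^2+cx+d=0: sum=-b, pairwise sum=c, product=-d.
b=10, c=6, d=-14
r1+r2+r3 = -10
r1r2+r1r3+r2r3 = 6
r1r2r3 = 14


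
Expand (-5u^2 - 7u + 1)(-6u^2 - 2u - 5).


Distribute each term of the first polynomial:
  (-5u^2)(-6u^2 - 2u - 5) = 30u^4 + 10u^3 + 25u^2
  (-7u)(-6u^2 - 2u - 5) = 42u^3 + 14u^2 + 35u
  (1)(-6u^2 - 2u - 5) = -6u^2 - 2u - 5
Sum: 30u^4 + 52u^3 + 33u^2 + 33u - 5


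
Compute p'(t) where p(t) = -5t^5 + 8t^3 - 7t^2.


Apply the power rule term by term:
  d/dt(-5t^5) = -25t^4
  d/dt(8t^3) = 24t^2
  d/dt(-7t^2) = -14t
p'(t) = -25t^4 + 24t^2 - 14t


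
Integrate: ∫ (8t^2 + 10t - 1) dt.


Reverse power rule on each term:
  ∫ 8t^2 dt = (8/3)t^3
  ∫ 10t dt = 5t^2
  ∫ -1 dt = -t
F(t) = (8/3)t^3 + 5t^2 - t + C


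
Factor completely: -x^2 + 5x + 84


Roots satisfy r1 + r2 = -b/a = 5 and r1*r2 = c/a = -84.
So r1 = 12, r2 = -7.
-x^2 + 5x + 84 = -(x - r1)(x - r2) = -(x - 12)(x + 7)


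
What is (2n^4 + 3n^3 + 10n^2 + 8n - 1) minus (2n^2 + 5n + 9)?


Distribute the minus sign:
  (2n^4 + 3n^3 + 10n^2 + 8n - 1)
- (2n^2 + 5n + 9)
Negate second polynomial: -2n^2 - 5n - 9
Add: 2n^4 + 3n^3 + 8n^2 + 3n - 10


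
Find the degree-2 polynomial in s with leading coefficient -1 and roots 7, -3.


p(s) = -(s - 7)(s + 3)
Expand: -s^2 + 4s + 21


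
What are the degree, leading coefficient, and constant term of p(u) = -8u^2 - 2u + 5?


Highest power of u is 2, with coefficient -8. Constant term is 5.
Degree = 2, leading coefficient = -8, constant term = 5


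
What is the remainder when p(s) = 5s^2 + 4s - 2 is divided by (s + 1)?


By the Remainder Theorem, the remainder equals p(-1):
  5*(-1)^2 = 5
  4*(-1)^1 = -4
  constant: -2
Sum: 5 - 4 - 2 = -1


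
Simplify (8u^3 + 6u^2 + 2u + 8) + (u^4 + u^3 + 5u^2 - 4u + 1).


Align terms by degree and add:
  8u^3 + 6u^2 + 2u + 8
+ u^4 + u^3 + 5u^2 - 4u + 1
= u^4 + 9u^3 + 11u^2 - 2u + 9


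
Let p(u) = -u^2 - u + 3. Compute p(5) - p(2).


p(5) = -27
p(2) = -3
p(5) - p(2) = -27 + 3 = -24


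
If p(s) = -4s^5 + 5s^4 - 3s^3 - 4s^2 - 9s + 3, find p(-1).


Using direct substitution:
  -4 * (-1)^5 = 4
  5 * (-1)^4 = 5
  -3 * (-1)^3 = 3
  -4 * (-1)^2 = -4
  -9 * (-1)^1 = 9
  constant: 3
Sum = 4 + 5 + 3 - 4 + 9 + 3 = 20


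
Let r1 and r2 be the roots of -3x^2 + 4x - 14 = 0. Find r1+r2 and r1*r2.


For ax^2+bx+c=0: sum = -b/a, product = c/a.
a=-3, b=4, c=-14
Sum = -(4)/-3 = 4/3
Product = (-14)/-3 = 14/3


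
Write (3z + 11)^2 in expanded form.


Expand (3z + 11)^2 by repeated multiplication:
= 9z^2 + 66z + 121


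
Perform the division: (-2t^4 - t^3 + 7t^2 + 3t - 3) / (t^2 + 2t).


(-2t^4 - t^3 + 7t^2 + 3t - 3) / (t^2 + 2t)
Step 1: -2t^2 * (t^2 + 2t) = -2t^4 - 4t^3; subtract.
Step 2: 3t * (t^2 + 2t) = 3t^3 + 6t^2; subtract.
Step 3: 1 * (t^2 + 2t) = t^2 + 2t; subtract.
Quotient: -2t^2 + 3t + 1, Remainder: t - 3


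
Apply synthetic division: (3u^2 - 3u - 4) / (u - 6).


Synthetic division with c = 6. Coefficients: 3, -3, -4
Bring down 3.
  3 * 6 = 18; 18 - 3 = 15
  15 * 6 = 90; 90 - 4 = 86
Quotient: 3u + 15, Remainder: 86


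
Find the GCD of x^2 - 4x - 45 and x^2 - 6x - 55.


Factor each:
  x^2 - 4x - 45 = (x + 5)(x - 9)
  x^2 - 6x - 55 = (x + 5)(x - 11)
Common monic factor: x + 5


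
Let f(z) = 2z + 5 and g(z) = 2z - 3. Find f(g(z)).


Substitute g(z) into f:
f(g(z)) = 2*(2z - 3) + 5
Expand and combine: 4z - 1


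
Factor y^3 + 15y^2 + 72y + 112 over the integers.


Try integer roots (divisors of 112). y=-7: p(-7)=0.
Divide out (y + 7): quotient is y^2 + 8y + 16.
Factor the quadratic: (y + 4)(y + 4)
Result: (y + 7)(y + 4)(y + 4)


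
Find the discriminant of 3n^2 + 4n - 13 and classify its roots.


D = b^2 - 4ac = (4)^2 - 4(3)(-13) = 16 + 156 = 172
Since D > 0: two distinct irrational roots


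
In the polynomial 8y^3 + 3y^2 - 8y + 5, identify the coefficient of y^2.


Read off the coefficient of y^2: 3


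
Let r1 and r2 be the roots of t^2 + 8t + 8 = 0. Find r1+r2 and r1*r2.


For at^2+bt+c=0: sum = -b/a, product = c/a.
a=1, b=8, c=8
Sum = -(8)/1 = -8
Product = (8)/1 = 8


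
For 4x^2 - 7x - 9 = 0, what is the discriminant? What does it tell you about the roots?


D = b^2 - 4ac = (-7)^2 - 4(4)(-9) = 49 + 144 = 193
Since D > 0: two distinct irrational roots


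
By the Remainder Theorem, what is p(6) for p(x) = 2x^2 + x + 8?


By the Remainder Theorem, the remainder equals p(6):
  2*(6)^2 = 72
  1*(6)^1 = 6
  constant: 8
Sum: 72 + 6 + 8 = 86


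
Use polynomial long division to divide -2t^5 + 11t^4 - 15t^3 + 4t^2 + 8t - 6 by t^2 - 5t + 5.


(-2t^5 + 11t^4 - 15t^3 + 4t^2 + 8t - 6) / (t^2 - 5t + 5)
Step 1: -2t^3 * (t^2 - 5t + 5) = -2t^5 + 10t^4 - 10t^3; subtract.
Step 2: t^2 * (t^2 - 5t + 5) = t^4 - 5t^3 + 5t^2; subtract.
Step 3: 0 * (t^2 - 5t + 5) = 0; subtract.
Step 4: -1 * (t^2 - 5t + 5) = -t^2 + 5t - 5; subtract.
Quotient: -2t^3 + t^2 - 1, Remainder: 3t - 1


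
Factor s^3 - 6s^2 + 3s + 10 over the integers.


Try integer roots (divisors of 10). s=2: p(2)=0.
Divide out (s - 2): quotient is s^2 - 4s - 5.
Factor the quadratic: (s + 1)(s - 5)
Result: (s - 2)(s + 1)(s - 5)


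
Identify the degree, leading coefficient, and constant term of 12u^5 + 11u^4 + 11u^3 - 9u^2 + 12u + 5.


Highest power of u is 5, with coefficient 12. Constant term is 5.
Degree = 5, leading coefficient = 12, constant term = 5


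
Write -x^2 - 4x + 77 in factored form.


Roots satisfy r1 + r2 = -b/a = -4 and r1*r2 = c/a = -77.
So r1 = 7, r2 = -11.
-x^2 - 4x + 77 = -(x - r1)(x - r2) = -(x - 7)(x + 11)


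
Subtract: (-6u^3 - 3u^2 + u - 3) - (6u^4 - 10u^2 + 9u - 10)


Distribute the minus sign:
  (-6u^3 - 3u^2 + u - 3)
- (6u^4 - 10u^2 + 9u - 10)
Negate second polynomial: -6u^4 + 10u^2 - 9u + 10
Add: -6u^4 - 6u^3 + 7u^2 - 8u + 7


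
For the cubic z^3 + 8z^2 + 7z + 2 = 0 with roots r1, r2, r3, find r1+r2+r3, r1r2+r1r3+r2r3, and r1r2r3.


Monic cubic z^3+bz^2+cz+d=0: sum=-b, pairwise sum=c, product=-d.
b=8, c=7, d=2
r1+r2+r3 = -8
r1r2+r1r3+r2r3 = 7
r1r2r3 = -2


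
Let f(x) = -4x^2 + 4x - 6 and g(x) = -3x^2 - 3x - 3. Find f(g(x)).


Substitute g(x) into f:
f(g(x)) = -4*(-3x^2 - 3x - 3)^2 + 4*(-3x^2 - 3x - 3) + (-6)
(-3x^2 - 3x - 3)^2 = 9x^4 + 18x^3 + 27x^2 + 18x + 9
Expand and combine: -36x^4 - 72x^3 - 120x^2 - 84x - 54


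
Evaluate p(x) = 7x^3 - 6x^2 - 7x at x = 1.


Using direct substitution:
  7 * (1)^3 = 7
  -6 * (1)^2 = -6
  -7 * (1)^1 = -7
  constant: 0
Sum = 7 - 6 - 7 + 0 = -6


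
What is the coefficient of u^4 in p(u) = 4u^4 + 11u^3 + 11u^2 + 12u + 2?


Read off the coefficient of u^4: 4


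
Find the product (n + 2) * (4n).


Distribute each term of the first polynomial:
  (n)(4n) = 4n^2
  (2)(4n) = 8n
Sum: 4n^2 + 8n


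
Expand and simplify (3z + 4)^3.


Expand (3z + 4)^3 by repeated multiplication:
  (3z + 4)^2 = 9z^2 + 24z + 16
= 27z^3 + 108z^2 + 144z + 64


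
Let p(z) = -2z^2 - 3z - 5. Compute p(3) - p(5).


p(3) = -32
p(5) = -70
p(3) - p(5) = -32 + 70 = 38


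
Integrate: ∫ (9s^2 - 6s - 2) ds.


Reverse power rule on each term:
  ∫ 9s^2 ds = 3s^3
  ∫ -6s ds = -3s^2
  ∫ -2 ds = -2s
F(s) = 3s^3 - 3s^2 - 2s + C


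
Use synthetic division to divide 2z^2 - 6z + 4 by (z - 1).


Synthetic division with c = 1. Coefficients: 2, -6, 4
Bring down 2.
  2 * 1 = 2; 2 - 6 = -4
  -4 * 1 = -4; -4 + 4 = 0
Quotient: 2z - 4, Remainder: 0


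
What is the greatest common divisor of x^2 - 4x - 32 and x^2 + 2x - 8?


Factor each:
  x^2 - 4x - 32 = (x + 4)(x - 8)
  x^2 + 2x - 8 = (x + 4)(x - 2)
Common monic factor: x + 4


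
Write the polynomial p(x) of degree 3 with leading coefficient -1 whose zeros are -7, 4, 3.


p(x) = -(x + 7)(x - 4)(x - 3)
Expand: -x^3 + 37x - 84


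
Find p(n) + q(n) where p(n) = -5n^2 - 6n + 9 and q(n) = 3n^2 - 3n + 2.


Align terms by degree and add:
  -5n^2 - 6n + 9
+ 3n^2 - 3n + 2
= -2n^2 - 9n + 11


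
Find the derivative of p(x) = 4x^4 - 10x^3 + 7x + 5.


Apply the power rule term by term:
  d/dx(4x^4) = 16x^3
  d/dx(-10x^3) = -30x^2
  d/dx(7x) = 7
  d/dx(5) = 0
p'(x) = 16x^3 - 30x^2 + 7


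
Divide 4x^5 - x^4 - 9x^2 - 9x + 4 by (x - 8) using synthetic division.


Synthetic division with c = 8. Coefficients: 4, -1, 0, -9, -9, 4
Bring down 4.
  4 * 8 = 32; 32 - 1 = 31
  31 * 8 = 248; 248 + 0 = 248
  248 * 8 = 1984; 1984 - 9 = 1975
  1975 * 8 = 15800; 15800 - 9 = 15791
  15791 * 8 = 126328; 126328 + 4 = 126332
Quotient: 4x^4 + 31x^3 + 248x^2 + 1975x + 15791, Remainder: 126332


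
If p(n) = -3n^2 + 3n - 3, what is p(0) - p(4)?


p(0) = -3
p(4) = -39
p(0) - p(4) = -3 + 39 = 36


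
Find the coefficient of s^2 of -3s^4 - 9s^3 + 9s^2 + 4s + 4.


Read off the coefficient of s^2: 9


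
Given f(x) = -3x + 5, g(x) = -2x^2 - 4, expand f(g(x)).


Substitute g(x) into f:
f(g(x)) = -3*(-2x^2 - 4) + 5
Expand and combine: 6x^2 + 17


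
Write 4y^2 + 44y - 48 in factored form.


Roots satisfy r1 + r2 = -b/a = -11 and r1*r2 = c/a = -12.
So r1 = -12, r2 = 1.
4y^2 + 44y - 48 = 4(y - r1)(y - r2) = 4(y + 12)(y - 1)


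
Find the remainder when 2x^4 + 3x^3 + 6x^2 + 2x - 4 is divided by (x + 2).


By the Remainder Theorem, the remainder equals p(-2):
  2*(-2)^4 = 32
  3*(-2)^3 = -24
  6*(-2)^2 = 24
  2*(-2)^1 = -4
  constant: -4
Sum: 32 - 24 + 24 - 4 - 4 = 24


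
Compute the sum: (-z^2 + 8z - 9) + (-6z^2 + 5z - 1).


Align terms by degree and add:
  -z^2 + 8z - 9
  -6z^2 + 5z - 1
= -7z^2 + 13z - 10


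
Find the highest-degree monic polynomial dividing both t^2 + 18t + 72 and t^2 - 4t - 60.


Factor each:
  t^2 + 18t + 72 = (t + 6)(t + 12)
  t^2 - 4t - 60 = (t + 6)(t - 10)
Common monic factor: t + 6


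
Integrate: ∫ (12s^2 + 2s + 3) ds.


Reverse power rule on each term:
  ∫ 12s^2 ds = 4s^3
  ∫ 2s ds = s^2
  ∫ 3 ds = 3s
F(s) = 4s^3 + s^2 + 3s + C


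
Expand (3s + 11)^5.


Expand (3s + 11)^5 by repeated multiplication:
  (3s + 11)^2 = 9s^2 + 66s + 121
  (3s + 11)^3 = 27s^3 + 297s^2 + 1089s + 1331
  (3s + 11)^4 = 81s^4 + 1188s^3 + 6534s^2 + 15972s + 14641
= 243s^5 + 4455s^4 + 32670s^3 + 119790s^2 + 219615s + 161051


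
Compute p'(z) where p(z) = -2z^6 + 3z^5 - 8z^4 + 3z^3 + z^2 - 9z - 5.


Apply the power rule term by term:
  d/dz(-2z^6) = -12z^5
  d/dz(3z^5) = 15z^4
  d/dz(-8z^4) = -32z^3
  d/dz(3z^3) = 9z^2
  d/dz(z^2) = 2z
  d/dz(-9z) = -9
  d/dz(-5) = 0
p'(z) = -12z^5 + 15z^4 - 32z^3 + 9z^2 + 2z - 9


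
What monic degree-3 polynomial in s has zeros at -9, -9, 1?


p(s) = (s + 9)(s + 9)(s - 1)
Expand: s^3 + 17s^2 + 63s - 81


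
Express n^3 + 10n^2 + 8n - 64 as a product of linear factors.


Try integer roots (divisors of -64). n=-8: p(-8)=0.
Divide out (n + 8): quotient is n^2 + 2n - 8.
Factor the quadratic: (n + 4)(n - 2)
Result: (n + 8)(n + 4)(n - 2)


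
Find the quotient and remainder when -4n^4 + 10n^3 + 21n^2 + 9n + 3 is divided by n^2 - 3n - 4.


(-4n^4 + 10n^3 + 21n^2 + 9n + 3) / (n^2 - 3n - 4)
Step 1: -4n^2 * (n^2 - 3n - 4) = -4n^4 + 12n^3 + 16n^2; subtract.
Step 2: -2n * (n^2 - 3n - 4) = -2n^3 + 6n^2 + 8n; subtract.
Step 3: -1 * (n^2 - 3n - 4) = -n^2 + 3n + 4; subtract.
Quotient: -4n^2 - 2n - 1, Remainder: -2n - 1


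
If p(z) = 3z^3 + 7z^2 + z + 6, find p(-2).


Using direct substitution:
  3 * (-2)^3 = -24
  7 * (-2)^2 = 28
  1 * (-2)^1 = -2
  constant: 6
Sum = -24 + 28 - 2 + 6 = 8


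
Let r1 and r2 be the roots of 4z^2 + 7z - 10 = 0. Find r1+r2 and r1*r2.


For az^2+bz+c=0: sum = -b/a, product = c/a.
a=4, b=7, c=-10
Sum = -(7)/4 = -7/4
Product = (-10)/4 = -5/2


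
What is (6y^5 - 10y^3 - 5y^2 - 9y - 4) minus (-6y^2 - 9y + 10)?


Distribute the minus sign:
  (6y^5 - 10y^3 - 5y^2 - 9y - 4)
- (-6y^2 - 9y + 10)
Negate second polynomial: 6y^2 + 9y - 10
Add: 6y^5 - 10y^3 + y^2 - 14


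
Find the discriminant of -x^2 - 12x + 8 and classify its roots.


D = b^2 - 4ac = (-12)^2 - 4(-1)(8) = 144 + 32 = 176
Since D > 0: two distinct irrational roots


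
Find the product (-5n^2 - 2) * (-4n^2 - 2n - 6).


Distribute each term of the first polynomial:
  (-5n^2)(-4n^2 - 2n - 6) = 20n^4 + 10n^3 + 30n^2
  (-2)(-4n^2 - 2n - 6) = 8n^2 + 4n + 12
Sum: 20n^4 + 10n^3 + 38n^2 + 4n + 12


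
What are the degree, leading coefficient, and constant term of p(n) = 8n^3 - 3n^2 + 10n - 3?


Highest power of n is 3, with coefficient 8. Constant term is -3.
Degree = 3, leading coefficient = 8, constant term = -3


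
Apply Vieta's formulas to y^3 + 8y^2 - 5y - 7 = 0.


Monic cubic y^3+by^2+cy+d=0: sum=-b, pairwise sum=c, product=-d.
b=8, c=-5, d=-7
r1+r2+r3 = -8
r1r2+r1r3+r2r3 = -5
r1r2r3 = 7


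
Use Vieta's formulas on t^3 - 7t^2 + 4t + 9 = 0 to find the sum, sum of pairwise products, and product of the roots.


Monic cubic t^3+bt^2+ct+d=0: sum=-b, pairwise sum=c, product=-d.
b=-7, c=4, d=9
r1+r2+r3 = 7
r1r2+r1r3+r2r3 = 4
r1r2r3 = -9


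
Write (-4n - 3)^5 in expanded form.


Expand (-4n - 3)^5 by repeated multiplication:
  (-4n - 3)^2 = 16n^2 + 24n + 9
  (-4n - 3)^3 = -64n^3 - 144n^2 - 108n - 27
  (-4n - 3)^4 = 256n^4 + 768n^3 + 864n^2 + 432n + 81
= -1024n^5 - 3840n^4 - 5760n^3 - 4320n^2 - 1620n - 243


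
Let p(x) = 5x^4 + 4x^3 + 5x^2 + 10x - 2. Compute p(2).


Using direct substitution:
  5 * (2)^4 = 80
  4 * (2)^3 = 32
  5 * (2)^2 = 20
  10 * (2)^1 = 20
  constant: -2
Sum = 80 + 32 + 20 + 20 - 2 = 150


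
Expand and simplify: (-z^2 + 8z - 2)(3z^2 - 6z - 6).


Distribute each term of the first polynomial:
  (-z^2)(3z^2 - 6z - 6) = -3z^4 + 6z^3 + 6z^2
  (8z)(3z^2 - 6z - 6) = 24z^3 - 48z^2 - 48z
  (-2)(3z^2 - 6z - 6) = -6z^2 + 12z + 12
Sum: -3z^4 + 30z^3 - 48z^2 - 36z + 12


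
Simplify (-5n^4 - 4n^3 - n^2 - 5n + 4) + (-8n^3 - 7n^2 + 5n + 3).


Align terms by degree and add:
  -5n^4 - 4n^3 - n^2 - 5n + 4
  -8n^3 - 7n^2 + 5n + 3
= -5n^4 - 12n^3 - 8n^2 + 7


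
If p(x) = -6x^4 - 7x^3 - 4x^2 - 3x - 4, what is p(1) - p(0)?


p(1) = -24
p(0) = -4
p(1) - p(0) = -24 + 4 = -20


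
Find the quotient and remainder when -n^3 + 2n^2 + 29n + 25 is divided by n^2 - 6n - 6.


(-n^3 + 2n^2 + 29n + 25) / (n^2 - 6n - 6)
Step 1: -n * (n^2 - 6n - 6) = -n^3 + 6n^2 + 6n; subtract.
Step 2: -4 * (n^2 - 6n - 6) = -4n^2 + 24n + 24; subtract.
Quotient: -n - 4, Remainder: -n + 1


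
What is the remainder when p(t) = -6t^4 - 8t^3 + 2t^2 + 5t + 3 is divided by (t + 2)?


By the Remainder Theorem, the remainder equals p(-2):
  -6*(-2)^4 = -96
  -8*(-2)^3 = 64
  2*(-2)^2 = 8
  5*(-2)^1 = -10
  constant: 3
Sum: -96 + 64 + 8 - 10 + 3 = -31


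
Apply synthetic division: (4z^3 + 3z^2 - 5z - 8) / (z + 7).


Synthetic division with c = -7. Coefficients: 4, 3, -5, -8
Bring down 4.
  4 * -7 = -28; -28 + 3 = -25
  -25 * -7 = 175; 175 - 5 = 170
  170 * -7 = -1190; -1190 - 8 = -1198
Quotient: 4z^2 - 25z + 170, Remainder: -1198


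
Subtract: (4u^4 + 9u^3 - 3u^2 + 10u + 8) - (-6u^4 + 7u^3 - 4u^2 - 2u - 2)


Distribute the minus sign:
  (4u^4 + 9u^3 - 3u^2 + 10u + 8)
- (-6u^4 + 7u^3 - 4u^2 - 2u - 2)
Negate second polynomial: 6u^4 - 7u^3 + 4u^2 + 2u + 2
Add: 10u^4 + 2u^3 + u^2 + 12u + 10


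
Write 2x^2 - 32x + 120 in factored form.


Roots satisfy r1 + r2 = -b/a = 16 and r1*r2 = c/a = 60.
So r1 = 10, r2 = 6.
2x^2 - 32x + 120 = 2(x - r1)(x - r2) = 2(x - 10)(x - 6)


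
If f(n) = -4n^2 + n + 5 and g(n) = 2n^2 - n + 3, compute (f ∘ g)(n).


Substitute g(n) into f:
f(g(n)) = -4*(2n^2 - n + 3)^2 + 1*(2n^2 - n + 3) + 5
(2n^2 - n + 3)^2 = 4n^4 - 4n^3 + 13n^2 - 6n + 9
Expand and combine: -16n^4 + 16n^3 - 50n^2 + 23n - 28


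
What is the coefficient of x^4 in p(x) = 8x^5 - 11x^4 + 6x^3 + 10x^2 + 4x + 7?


Read off the coefficient of x^4: -11


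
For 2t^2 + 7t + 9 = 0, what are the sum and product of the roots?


For at^2+bt+c=0: sum = -b/a, product = c/a.
a=2, b=7, c=9
Sum = -(7)/2 = -7/2
Product = (9)/2 = 9/2


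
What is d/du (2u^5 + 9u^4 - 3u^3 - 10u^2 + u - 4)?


Apply the power rule term by term:
  d/du(2u^5) = 10u^4
  d/du(9u^4) = 36u^3
  d/du(-3u^3) = -9u^2
  d/du(-10u^2) = -20u
  d/du(u) = 1
  d/du(-4) = 0
p'(u) = 10u^4 + 36u^3 - 9u^2 - 20u + 1


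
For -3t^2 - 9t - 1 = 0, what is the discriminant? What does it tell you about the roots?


D = b^2 - 4ac = (-9)^2 - 4(-3)(-1) = 81 - 12 = 69
Since D > 0: two distinct irrational roots


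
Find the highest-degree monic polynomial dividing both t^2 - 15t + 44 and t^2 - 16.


Factor each:
  t^2 - 15t + 44 = (t - 4)(t - 11)
  t^2 - 16 = (t - 4)(t + 4)
Common monic factor: t - 4


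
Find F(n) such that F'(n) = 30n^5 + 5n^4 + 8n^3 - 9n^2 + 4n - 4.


Reverse power rule on each term:
  ∫ 30n^5 dn = 5n^6
  ∫ 5n^4 dn = n^5
  ∫ 8n^3 dn = 2n^4
  ∫ -9n^2 dn = -3n^3
  ∫ 4n dn = 2n^2
  ∫ -4 dn = -4n
F(n) = 5n^6 + n^5 + 2n^4 - 3n^3 + 2n^2 - 4n + C


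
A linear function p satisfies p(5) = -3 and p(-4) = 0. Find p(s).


p(s) = ms + b. Using p(5)=-3, p(-4)=0:
m = (-3)/(5 + 4) = -3/9 = -1/3
b = -3 - m*(5) = -3 + 5/3 = -4/3
p(s) = -(1/3)s - (4/3)


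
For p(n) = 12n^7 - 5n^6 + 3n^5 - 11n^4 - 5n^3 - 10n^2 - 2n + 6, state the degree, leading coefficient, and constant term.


Highest power of n is 7, with coefficient 12. Constant term is 6.
Degree = 7, leading coefficient = 12, constant term = 6


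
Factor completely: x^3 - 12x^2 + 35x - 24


Try integer roots (divisors of -24). x=8: p(8)=0.
Divide out (x - 8): quotient is x^2 - 4x + 3.
Factor the quadratic: (x - 3)(x - 1)
Result: (x - 8)(x - 3)(x - 1)


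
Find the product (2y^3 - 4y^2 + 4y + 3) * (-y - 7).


Distribute each term of the first polynomial:
  (2y^3)(-y - 7) = -2y^4 - 14y^3
  (-4y^2)(-y - 7) = 4y^3 + 28y^2
  (4y)(-y - 7) = -4y^2 - 28y
  (3)(-y - 7) = -3y - 21
Sum: -2y^4 - 10y^3 + 24y^2 - 31y - 21


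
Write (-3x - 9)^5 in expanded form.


Expand (-3x - 9)^5 by repeated multiplication:
  (-3x - 9)^2 = 9x^2 + 54x + 81
  (-3x - 9)^3 = -27x^3 - 243x^2 - 729x - 729
  (-3x - 9)^4 = 81x^4 + 972x^3 + 4374x^2 + 8748x + 6561
= -243x^5 - 3645x^4 - 21870x^3 - 65610x^2 - 98415x - 59049


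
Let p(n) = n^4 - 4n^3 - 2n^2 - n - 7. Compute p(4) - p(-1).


p(4) = -43
p(-1) = -3
p(4) - p(-1) = -43 + 3 = -40


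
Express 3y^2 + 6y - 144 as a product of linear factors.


Roots satisfy r1 + r2 = -b/a = -2 and r1*r2 = c/a = -48.
So r1 = 6, r2 = -8.
3y^2 + 6y - 144 = 3(y - r1)(y - r2) = 3(y - 6)(y + 8)


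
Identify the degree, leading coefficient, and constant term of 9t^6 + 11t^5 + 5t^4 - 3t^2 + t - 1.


Highest power of t is 6, with coefficient 9. Constant term is -1.
Degree = 6, leading coefficient = 9, constant term = -1


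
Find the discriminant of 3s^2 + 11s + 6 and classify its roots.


D = b^2 - 4ac = (11)^2 - 4(3)(6) = 121 - 72 = 49
Since D > 0: two distinct rational roots


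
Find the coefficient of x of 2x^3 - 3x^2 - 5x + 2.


Read off the coefficient of x: -5


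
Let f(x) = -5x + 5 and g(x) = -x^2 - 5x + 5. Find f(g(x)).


Substitute g(x) into f:
f(g(x)) = -5*(-x^2 - 5x + 5) + 5
Expand and combine: 5x^2 + 25x - 20


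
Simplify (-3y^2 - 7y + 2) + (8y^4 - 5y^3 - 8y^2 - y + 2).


Align terms by degree and add:
  -3y^2 - 7y + 2
+ 8y^4 - 5y^3 - 8y^2 - y + 2
= 8y^4 - 5y^3 - 11y^2 - 8y + 4


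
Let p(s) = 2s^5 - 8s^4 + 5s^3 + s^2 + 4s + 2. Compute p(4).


Using direct substitution:
  2 * (4)^5 = 2048
  -8 * (4)^4 = -2048
  5 * (4)^3 = 320
  1 * (4)^2 = 16
  4 * (4)^1 = 16
  constant: 2
Sum = 2048 - 2048 + 320 + 16 + 16 + 2 = 354


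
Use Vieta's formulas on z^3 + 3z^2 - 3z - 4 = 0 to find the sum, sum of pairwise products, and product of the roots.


Monic cubic z^3+bz^2+cz+d=0: sum=-b, pairwise sum=c, product=-d.
b=3, c=-3, d=-4
r1+r2+r3 = -3
r1r2+r1r3+r2r3 = -3
r1r2r3 = 4


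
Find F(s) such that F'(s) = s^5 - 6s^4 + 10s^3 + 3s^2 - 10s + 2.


Reverse power rule on each term:
  ∫ s^5 ds = (1/6)s^6
  ∫ -6s^4 ds = -(6/5)s^5
  ∫ 10s^3 ds = (5/2)s^4
  ∫ 3s^2 ds = s^3
  ∫ -10s ds = -5s^2
  ∫ 2 ds = 2s
F(s) = (1/6)s^6 - (6/5)s^5 + (5/2)s^4 + s^3 - 5s^2 + 2s + C


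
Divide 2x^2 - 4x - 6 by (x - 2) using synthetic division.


Synthetic division with c = 2. Coefficients: 2, -4, -6
Bring down 2.
  2 * 2 = 4; 4 - 4 = 0
  0 * 2 = 0; 0 - 6 = -6
Quotient: 2x, Remainder: -6


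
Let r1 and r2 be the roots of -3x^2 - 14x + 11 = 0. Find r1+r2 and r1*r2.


For ax^2+bx+c=0: sum = -b/a, product = c/a.
a=-3, b=-14, c=11
Sum = -(-14)/-3 = -14/3
Product = (11)/-3 = -11/3


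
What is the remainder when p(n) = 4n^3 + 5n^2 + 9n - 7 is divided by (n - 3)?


By the Remainder Theorem, the remainder equals p(3):
  4*(3)^3 = 108
  5*(3)^2 = 45
  9*(3)^1 = 27
  constant: -7
Sum: 108 + 45 + 27 - 7 = 173


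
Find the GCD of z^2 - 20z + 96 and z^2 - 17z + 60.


Factor each:
  z^2 - 20z + 96 = (z - 12)(z - 8)
  z^2 - 17z + 60 = (z - 12)(z - 5)
Common monic factor: z - 12


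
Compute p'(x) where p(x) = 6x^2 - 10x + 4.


Apply the power rule term by term:
  d/dx(6x^2) = 12x
  d/dx(-10x) = -10
  d/dx(4) = 0
p'(x) = 12x - 10


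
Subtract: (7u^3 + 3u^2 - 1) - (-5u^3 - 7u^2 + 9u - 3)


Distribute the minus sign:
  (7u^3 + 3u^2 - 1)
- (-5u^3 - 7u^2 + 9u - 3)
Negate second polynomial: 5u^3 + 7u^2 - 9u + 3
Add: 12u^3 + 10u^2 - 9u + 2


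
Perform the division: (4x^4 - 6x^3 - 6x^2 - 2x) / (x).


(4x^4 - 6x^3 - 6x^2 - 2x) / (x)
Step 1: 4x^3 * (x) = 4x^4; subtract.
Step 2: -6x^2 * (x) = -6x^3; subtract.
Step 3: -6x * (x) = -6x^2; subtract.
Step 4: -2 * (x) = -2x; subtract.
Quotient: 4x^3 - 6x^2 - 6x - 2, Remainder: 0


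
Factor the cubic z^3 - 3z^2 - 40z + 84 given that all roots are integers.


Try integer roots (divisors of 84). z=-6: p(-6)=0.
Divide out (z + 6): quotient is z^2 - 9z + 14.
Factor the quadratic: (z - 2)(z - 7)
Result: (z + 6)(z - 2)(z - 7)


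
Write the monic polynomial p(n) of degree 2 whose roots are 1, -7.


p(n) = (n - 1)(n + 7)
Expand: n^2 + 6n - 7


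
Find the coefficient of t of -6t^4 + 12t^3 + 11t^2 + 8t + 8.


Read off the coefficient of t: 8


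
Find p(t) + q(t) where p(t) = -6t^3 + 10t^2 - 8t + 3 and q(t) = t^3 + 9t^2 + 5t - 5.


Align terms by degree and add:
  -6t^3 + 10t^2 - 8t + 3
+ t^3 + 9t^2 + 5t - 5
= -5t^3 + 19t^2 - 3t - 2


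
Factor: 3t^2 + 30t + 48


Roots satisfy r1 + r2 = -b/a = -10 and r1*r2 = c/a = 16.
So r1 = -2, r2 = -8.
3t^2 + 30t + 48 = 3(t - r1)(t - r2) = 3(t + 2)(t + 8)


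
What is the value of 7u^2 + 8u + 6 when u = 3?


Using direct substitution:
  7 * (3)^2 = 63
  8 * (3)^1 = 24
  constant: 6
Sum = 63 + 24 + 6 = 93


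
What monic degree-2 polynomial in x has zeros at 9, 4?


p(x) = (x - 9)(x - 4)
Expand: x^2 - 13x + 36


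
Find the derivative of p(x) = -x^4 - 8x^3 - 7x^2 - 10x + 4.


Apply the power rule term by term:
  d/dx(-x^4) = -4x^3
  d/dx(-8x^3) = -24x^2
  d/dx(-7x^2) = -14x
  d/dx(-10x) = -10
  d/dx(4) = 0
p'(x) = -4x^3 - 24x^2 - 14x - 10


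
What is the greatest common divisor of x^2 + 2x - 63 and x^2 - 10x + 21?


Factor each:
  x^2 + 2x - 63 = (x - 7)(x + 9)
  x^2 - 10x + 21 = (x - 7)(x - 3)
Common monic factor: x - 7


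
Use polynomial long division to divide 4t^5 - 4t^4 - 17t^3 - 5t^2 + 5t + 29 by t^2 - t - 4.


(4t^5 - 4t^4 - 17t^3 - 5t^2 + 5t + 29) / (t^2 - t - 4)
Step 1: 4t^3 * (t^2 - t - 4) = 4t^5 - 4t^4 - 16t^3; subtract.
Step 2: 0 * (t^2 - t - 4) = 0; subtract.
Step 3: -t * (t^2 - t - 4) = -t^3 + t^2 + 4t; subtract.
Step 4: -6 * (t^2 - t - 4) = -6t^2 + 6t + 24; subtract.
Quotient: 4t^3 - t - 6, Remainder: -5t + 5


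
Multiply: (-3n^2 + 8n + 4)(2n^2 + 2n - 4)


Distribute each term of the first polynomial:
  (-3n^2)(2n^2 + 2n - 4) = -6n^4 - 6n^3 + 12n^2
  (8n)(2n^2 + 2n - 4) = 16n^3 + 16n^2 - 32n
  (4)(2n^2 + 2n - 4) = 8n^2 + 8n - 16
Sum: -6n^4 + 10n^3 + 36n^2 - 24n - 16


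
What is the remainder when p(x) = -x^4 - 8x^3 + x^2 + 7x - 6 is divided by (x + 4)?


By the Remainder Theorem, the remainder equals p(-4):
  -1*(-4)^4 = -256
  -8*(-4)^3 = 512
  1*(-4)^2 = 16
  7*(-4)^1 = -28
  constant: -6
Sum: -256 + 512 + 16 - 28 - 6 = 238


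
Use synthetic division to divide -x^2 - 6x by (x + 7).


Synthetic division with c = -7. Coefficients: -1, -6, 0
Bring down -1.
  -1 * -7 = 7; 7 - 6 = 1
  1 * -7 = -7; -7 + 0 = -7
Quotient: -x + 1, Remainder: -7


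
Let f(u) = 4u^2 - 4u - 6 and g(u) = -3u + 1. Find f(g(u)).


Substitute g(u) into f:
f(g(u)) = 4*(-3u + 1)^2 + (-4)*(-3u + 1) + (-6)
(-3u + 1)^2 = 9u^2 - 6u + 1
Expand and combine: 36u^2 - 12u - 6


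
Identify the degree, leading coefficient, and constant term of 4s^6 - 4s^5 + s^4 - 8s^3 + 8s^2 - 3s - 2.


Highest power of s is 6, with coefficient 4. Constant term is -2.
Degree = 6, leading coefficient = 4, constant term = -2


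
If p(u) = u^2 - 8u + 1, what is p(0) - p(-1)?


p(0) = 1
p(-1) = 10
p(0) - p(-1) = 1 - 10 = -9


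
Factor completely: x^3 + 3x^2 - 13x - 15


Try integer roots (divisors of -15). x=-5: p(-5)=0.
Divide out (x + 5): quotient is x^2 - 2x - 3.
Factor the quadratic: (x - 3)(x + 1)
Result: (x + 5)(x - 3)(x + 1)


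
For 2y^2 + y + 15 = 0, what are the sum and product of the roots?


For ay^2+by+c=0: sum = -b/a, product = c/a.
a=2, b=1, c=15
Sum = -(1)/2 = -1/2
Product = (15)/2 = 15/2


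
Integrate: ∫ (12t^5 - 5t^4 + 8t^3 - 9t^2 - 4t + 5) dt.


Reverse power rule on each term:
  ∫ 12t^5 dt = 2t^6
  ∫ -5t^4 dt = -t^5
  ∫ 8t^3 dt = 2t^4
  ∫ -9t^2 dt = -3t^3
  ∫ -4t dt = -2t^2
  ∫ 5 dt = 5t
F(t) = 2t^6 - t^5 + 2t^4 - 3t^3 - 2t^2 + 5t + C


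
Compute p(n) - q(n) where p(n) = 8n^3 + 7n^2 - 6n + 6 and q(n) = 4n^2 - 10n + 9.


Distribute the minus sign:
  (8n^3 + 7n^2 - 6n + 6)
- (4n^2 - 10n + 9)
Negate second polynomial: -4n^2 + 10n - 9
Add: 8n^3 + 3n^2 + 4n - 3


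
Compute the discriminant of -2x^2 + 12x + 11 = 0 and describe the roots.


D = b^2 - 4ac = (12)^2 - 4(-2)(11) = 144 + 88 = 232
Since D > 0: two distinct irrational roots


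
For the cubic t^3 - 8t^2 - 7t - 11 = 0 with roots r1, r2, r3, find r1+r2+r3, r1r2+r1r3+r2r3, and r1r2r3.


Monic cubic t^3+bt^2+ct+d=0: sum=-b, pairwise sum=c, product=-d.
b=-8, c=-7, d=-11
r1+r2+r3 = 8
r1r2+r1r3+r2r3 = -7
r1r2r3 = 11


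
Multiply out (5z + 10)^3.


Expand (5z + 10)^3 by repeated multiplication:
  (5z + 10)^2 = 25z^2 + 100z + 100
= 125z^3 + 750z^2 + 1500z + 1000


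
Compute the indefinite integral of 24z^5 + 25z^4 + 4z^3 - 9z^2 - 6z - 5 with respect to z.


Reverse power rule on each term:
  ∫ 24z^5 dz = 4z^6
  ∫ 25z^4 dz = 5z^5
  ∫ 4z^3 dz = z^4
  ∫ -9z^2 dz = -3z^3
  ∫ -6z dz = -3z^2
  ∫ -5 dz = -5z
F(z) = 4z^6 + 5z^5 + z^4 - 3z^3 - 3z^2 - 5z + C


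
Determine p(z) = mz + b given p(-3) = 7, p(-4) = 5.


p(z) = mz + b. Using p(-3)=7, p(-4)=5:
m = (7 - 5)/(-3 + 4) = 2/1 = 2
b = 7 - m*(-3) = 7 + 6 = 13
p(z) = 2z + 13


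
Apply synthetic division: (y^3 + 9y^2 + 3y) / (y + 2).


Synthetic division with c = -2. Coefficients: 1, 9, 3, 0
Bring down 1.
  1 * -2 = -2; -2 + 9 = 7
  7 * -2 = -14; -14 + 3 = -11
  -11 * -2 = 22; 22 + 0 = 22
Quotient: y^2 + 7y - 11, Remainder: 22


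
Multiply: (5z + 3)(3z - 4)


Distribute each term of the first polynomial:
  (5z)(3z - 4) = 15z^2 - 20z
  (3)(3z - 4) = 9z - 12
Sum: 15z^2 - 11z - 12


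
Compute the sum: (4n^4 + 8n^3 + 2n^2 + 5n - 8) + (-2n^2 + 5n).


Align terms by degree and add:
  4n^4 + 8n^3 + 2n^2 + 5n - 8
  -2n^2 + 5n
= 4n^4 + 8n^3 + 10n - 8


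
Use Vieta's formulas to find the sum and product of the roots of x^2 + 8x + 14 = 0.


For ax^2+bx+c=0: sum = -b/a, product = c/a.
a=1, b=8, c=14
Sum = -(8)/1 = -8
Product = (14)/1 = 14


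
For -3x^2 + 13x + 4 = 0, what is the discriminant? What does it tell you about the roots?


D = b^2 - 4ac = (13)^2 - 4(-3)(4) = 169 + 48 = 217
Since D > 0: two distinct irrational roots


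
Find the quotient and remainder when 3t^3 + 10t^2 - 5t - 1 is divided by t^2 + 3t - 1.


(3t^3 + 10t^2 - 5t - 1) / (t^2 + 3t - 1)
Step 1: 3t * (t^2 + 3t - 1) = 3t^3 + 9t^2 - 3t; subtract.
Step 2: 1 * (t^2 + 3t - 1) = t^2 + 3t - 1; subtract.
Quotient: 3t + 1, Remainder: -5t


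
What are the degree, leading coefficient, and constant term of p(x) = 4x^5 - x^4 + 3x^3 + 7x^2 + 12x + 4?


Highest power of x is 5, with coefficient 4. Constant term is 4.
Degree = 5, leading coefficient = 4, constant term = 4


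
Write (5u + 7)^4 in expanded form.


Expand (5u + 7)^4 by repeated multiplication:
  (5u + 7)^2 = 25u^2 + 70u + 49
  (5u + 7)^3 = 125u^3 + 525u^2 + 735u + 343
= 625u^4 + 3500u^3 + 7350u^2 + 6860u + 2401


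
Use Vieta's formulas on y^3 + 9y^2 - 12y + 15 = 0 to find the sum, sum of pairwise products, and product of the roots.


Monic cubic y^3+by^2+cy+d=0: sum=-b, pairwise sum=c, product=-d.
b=9, c=-12, d=15
r1+r2+r3 = -9
r1r2+r1r3+r2r3 = -12
r1r2r3 = -15


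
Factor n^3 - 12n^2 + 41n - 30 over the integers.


Try integer roots (divisors of -30). n=1: p(1)=0.
Divide out (n - 1): quotient is n^2 - 11n + 30.
Factor the quadratic: (n - 6)(n - 5)
Result: (n - 1)(n - 6)(n - 5)


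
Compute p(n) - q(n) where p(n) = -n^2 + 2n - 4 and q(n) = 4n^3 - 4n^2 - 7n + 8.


Distribute the minus sign:
  (-n^2 + 2n - 4)
- (4n^3 - 4n^2 - 7n + 8)
Negate second polynomial: -4n^3 + 4n^2 + 7n - 8
Add: -4n^3 + 3n^2 + 9n - 12


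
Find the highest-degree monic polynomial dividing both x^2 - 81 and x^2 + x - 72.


Factor each:
  x^2 - 81 = (x + 9)(x - 9)
  x^2 + x - 72 = (x + 9)(x - 8)
Common monic factor: x + 9


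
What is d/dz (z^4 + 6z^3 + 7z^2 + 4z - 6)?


Apply the power rule term by term:
  d/dz(z^4) = 4z^3
  d/dz(6z^3) = 18z^2
  d/dz(7z^2) = 14z
  d/dz(4z) = 4
  d/dz(-6) = 0
p'(z) = 4z^3 + 18z^2 + 14z + 4


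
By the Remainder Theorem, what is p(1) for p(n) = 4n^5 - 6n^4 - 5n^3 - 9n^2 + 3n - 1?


By the Remainder Theorem, the remainder equals p(1):
  4*(1)^5 = 4
  -6*(1)^4 = -6
  -5*(1)^3 = -5
  -9*(1)^2 = -9
  3*(1)^1 = 3
  constant: -1
Sum: 4 - 6 - 5 - 9 + 3 - 1 = -14


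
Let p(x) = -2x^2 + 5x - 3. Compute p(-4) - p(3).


p(-4) = -55
p(3) = -6
p(-4) - p(3) = -55 + 6 = -49


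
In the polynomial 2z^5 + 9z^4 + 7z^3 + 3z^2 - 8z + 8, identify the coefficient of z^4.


Read off the coefficient of z^4: 9


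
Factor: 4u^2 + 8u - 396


Roots satisfy r1 + r2 = -b/a = -2 and r1*r2 = c/a = -99.
So r1 = -11, r2 = 9.
4u^2 + 8u - 396 = 4(u - r1)(u - r2) = 4(u + 11)(u - 9)


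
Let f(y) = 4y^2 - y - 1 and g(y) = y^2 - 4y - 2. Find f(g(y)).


Substitute g(y) into f:
f(g(y)) = 4*(y^2 - 4y - 2)^2 + (-1)*(y^2 - 4y - 2) + (-1)
(y^2 - 4y - 2)^2 = y^4 - 8y^3 + 12y^2 + 16y + 4
Expand and combine: 4y^4 - 32y^3 + 47y^2 + 68y + 17


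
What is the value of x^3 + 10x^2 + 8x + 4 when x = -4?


Using direct substitution:
  1 * (-4)^3 = -64
  10 * (-4)^2 = 160
  8 * (-4)^1 = -32
  constant: 4
Sum = -64 + 160 - 32 + 4 = 68


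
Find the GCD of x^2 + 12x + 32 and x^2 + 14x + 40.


Factor each:
  x^2 + 12x + 32 = (x + 4)(x + 8)
  x^2 + 14x + 40 = (x + 4)(x + 10)
Common monic factor: x + 4


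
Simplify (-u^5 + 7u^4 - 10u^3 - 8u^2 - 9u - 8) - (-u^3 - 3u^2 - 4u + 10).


Distribute the minus sign:
  (-u^5 + 7u^4 - 10u^3 - 8u^2 - 9u - 8)
- (-u^3 - 3u^2 - 4u + 10)
Negate second polynomial: u^3 + 3u^2 + 4u - 10
Add: -u^5 + 7u^4 - 9u^3 - 5u^2 - 5u - 18


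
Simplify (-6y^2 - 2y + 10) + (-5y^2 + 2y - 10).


Align terms by degree and add:
  -6y^2 - 2y + 10
  -5y^2 + 2y - 10
= -11y^2


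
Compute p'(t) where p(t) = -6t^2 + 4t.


Apply the power rule term by term:
  d/dt(-6t^2) = -12t
  d/dt(4t) = 4
p'(t) = -12t + 4


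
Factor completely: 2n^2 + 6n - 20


Roots satisfy r1 + r2 = -b/a = -3 and r1*r2 = c/a = -10.
So r1 = -5, r2 = 2.
2n^2 + 6n - 20 = 2(n - r1)(n - r2) = 2(n + 5)(n - 2)


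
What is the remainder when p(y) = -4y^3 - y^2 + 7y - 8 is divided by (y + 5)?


By the Remainder Theorem, the remainder equals p(-5):
  -4*(-5)^3 = 500
  -1*(-5)^2 = -25
  7*(-5)^1 = -35
  constant: -8
Sum: 500 - 25 - 35 - 8 = 432


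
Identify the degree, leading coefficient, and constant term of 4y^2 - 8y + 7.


Highest power of y is 2, with coefficient 4. Constant term is 7.
Degree = 2, leading coefficient = 4, constant term = 7


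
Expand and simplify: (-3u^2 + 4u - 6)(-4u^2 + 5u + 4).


Distribute each term of the first polynomial:
  (-3u^2)(-4u^2 + 5u + 4) = 12u^4 - 15u^3 - 12u^2
  (4u)(-4u^2 + 5u + 4) = -16u^3 + 20u^2 + 16u
  (-6)(-4u^2 + 5u + 4) = 24u^2 - 30u - 24
Sum: 12u^4 - 31u^3 + 32u^2 - 14u - 24


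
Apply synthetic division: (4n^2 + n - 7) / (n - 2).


Synthetic division with c = 2. Coefficients: 4, 1, -7
Bring down 4.
  4 * 2 = 8; 8 + 1 = 9
  9 * 2 = 18; 18 - 7 = 11
Quotient: 4n + 9, Remainder: 11


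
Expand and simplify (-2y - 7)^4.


Expand (-2y - 7)^4 by repeated multiplication:
  (-2y - 7)^2 = 4y^2 + 28y + 49
  (-2y - 7)^3 = -8y^3 - 84y^2 - 294y - 343
= 16y^4 + 224y^3 + 1176y^2 + 2744y + 2401


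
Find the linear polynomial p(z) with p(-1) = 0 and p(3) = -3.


p(z) = mz + b. Using p(-1)=0, p(3)=-3:
m = (0 + 3)/(-1 - 3) = 3/-4 = -3/4
b = 0 - m*(-1) = 0 - 3/4 = -3/4
p(z) = -(3/4)z - (3/4)


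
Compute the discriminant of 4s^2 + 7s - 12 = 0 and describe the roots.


D = b^2 - 4ac = (7)^2 - 4(4)(-12) = 49 + 192 = 241
Since D > 0: two distinct irrational roots


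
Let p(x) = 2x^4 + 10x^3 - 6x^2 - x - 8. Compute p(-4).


Using direct substitution:
  2 * (-4)^4 = 512
  10 * (-4)^3 = -640
  -6 * (-4)^2 = -96
  -1 * (-4)^1 = 4
  constant: -8
Sum = 512 - 640 - 96 + 4 - 8 = -228


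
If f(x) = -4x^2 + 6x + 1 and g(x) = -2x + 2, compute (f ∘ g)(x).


Substitute g(x) into f:
f(g(x)) = -4*(-2x + 2)^2 + 6*(-2x + 2) + 1
(-2x + 2)^2 = 4x^2 - 8x + 4
Expand and combine: -16x^2 + 20x - 3


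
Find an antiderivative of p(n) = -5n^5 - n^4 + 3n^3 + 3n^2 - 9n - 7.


Reverse power rule on each term:
  ∫ -5n^5 dn = -(5/6)n^6
  ∫ -n^4 dn = -(1/5)n^5
  ∫ 3n^3 dn = (3/4)n^4
  ∫ 3n^2 dn = n^3
  ∫ -9n dn = -(9/2)n^2
  ∫ -7 dn = -7n
F(n) = -(5/6)n^6 - (1/5)n^5 + (3/4)n^4 + n^3 - (9/2)n^2 - 7n + C


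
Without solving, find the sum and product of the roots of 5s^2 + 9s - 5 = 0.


For as^2+bs+c=0: sum = -b/a, product = c/a.
a=5, b=9, c=-5
Sum = -(9)/5 = -9/5
Product = (-5)/5 = -1


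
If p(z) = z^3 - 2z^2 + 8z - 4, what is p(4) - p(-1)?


p(4) = 60
p(-1) = -15
p(4) - p(-1) = 60 + 15 = 75


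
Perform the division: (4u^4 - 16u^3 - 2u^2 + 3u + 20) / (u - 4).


(4u^4 - 16u^3 - 2u^2 + 3u + 20) / (u - 4)
Step 1: 4u^3 * (u - 4) = 4u^4 - 16u^3; subtract.
Step 2: 0 * (u - 4) = 0; subtract.
Step 3: -2u * (u - 4) = -2u^2 + 8u; subtract.
Step 4: -5 * (u - 4) = -5u + 20; subtract.
Quotient: 4u^3 - 2u - 5, Remainder: 0
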